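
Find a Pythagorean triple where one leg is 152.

We need the other leg and hypotenuse such that 152² + x² = c².
Take x = 345, c = 377: 152² + 345² = 23104 + 119025 = 142129 = 377² ✓
Triple: (345, 152, 377)

(345, 152, 377)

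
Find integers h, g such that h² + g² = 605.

We need to find integers h, g > 0 such that h² + g² = 605.
Trying h = 11: g² = 605 - 11² = 605 - 121 = 484
g = 22
Check: 11² + 22² = 121 + 484 = 605 ✓

605 = 11² + 22²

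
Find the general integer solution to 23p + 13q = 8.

Step 1: Compute gcd(23, 13) = 1.
Since 1 divides 8, solutions exist.

Step 2: Find a particular solution using extended Euclidean algorithm.
We get p₀ = 32, q₀ = -56.
Check: 23*32 + 13*-56 = 8 = 8 ✓

Step 3: Write the general solution.
p = 32 + (13/1)t = 32 + 13t
q = -56 - (23/1)t = -56 - 23t
for any integer t.

p = 32 + 13t, q = -56 - 23t for integer t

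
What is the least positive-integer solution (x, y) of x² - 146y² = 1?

We seek the smallest positive integers (x, y) with x² - 146y² = 1, i.e., x² = 146y² + 1.
Try successive y values:
y = 1: x² = 146·1² + 1 = 147, not a perfect square
y = 2: x² = 146·2² + 1 = 585, not a perfect square
y = 3: x² = 146·3² + 1 = 1315, not a perfect square
... continuing the search (or via continued fractions) ...
y = 12: x² = 146·12² + 1 = 21025, x = 145 ✓

Verify: 145² - 146·12² = 21025 - 21024 = 1 ✓

x = 145, y = 12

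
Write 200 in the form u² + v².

We need to find integers u, v > 0 such that u² + v² = 200.
Trying u = 2: v² = 200 - 2² = 200 - 4 = 196
v = 14
Check: 2² + 14² = 4 + 196 = 200 ✓

200 = 2² + 14²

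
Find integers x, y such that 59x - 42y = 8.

Step 1: Check solvability.
gcd(59, 42) = 1
Since 1 divides 8, solutions exist.

Step 2: Apply extended Euclidean algorithm to find gcd.
We find integers such that 59*x0 + 42*y0 = 1

Step 3: Scale the particular solution.
Multiply by 8/1 = 8:
x = 40, y = 56

Step 4: Verify.
59*(40) - 42*(56) = 8 = 8 ✓

x = 40, y = 56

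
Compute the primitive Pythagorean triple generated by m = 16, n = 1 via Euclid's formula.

a = m² - n² = 16² - 1² = 256 - 1 = 255
b = 2mn = 2·16·1 = 32
c = m² + n² = 256 + 1 = 257
Verify: 255² + 32² = 65025 + 1024 = 66049 = 257² ✓

(255, 32, 257)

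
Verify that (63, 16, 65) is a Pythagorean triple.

Compute a² + b²:
63² + 16² = 3969 + 256 = 4225
Compute c²:
65² = 4225
Since 4225 = 4225, it is a Pythagorean triple.

Yes, it is a Pythagorean triple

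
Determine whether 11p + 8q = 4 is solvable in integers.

Step 1: Compute gcd(11, 8).
gcd(11, 8) = 1

Step 2: Check divisibility.
Does 1 divide 4? 4 = 1 x 4, so yes.

By the theorem on linear Diophantine equations, 11p + 8q = 4 has integer solutions if and only if gcd(11, 8) divides 4. Since 1 | 4, solutions exist.

Yes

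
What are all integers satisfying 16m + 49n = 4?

Step 1: Compute gcd(16, 49) = 1.
Since 1 divides 4, solutions exist.

Step 2: Find a particular solution using extended Euclidean algorithm.
We get m₀ = -12, n₀ = 4.
Check: 16*-12 + 49*4 = 4 = 4 ✓

Step 3: Write the general solution.
m = -12 + (49/1)t = -12 + 49t
n = 4 - (16/1)t = 4 - 16t
for any integer t.

m = -12 + 49t, n = 4 - 16t for integer t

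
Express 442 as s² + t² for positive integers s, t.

We need to find integers s, t > 0 such that s² + t² = 442.
Trying s = 1: t² = 442 - 1² = 442 - 1 = 441
t = 21
Check: 1² + 21² = 1 + 441 = 442 ✓

442 = 1² + 21²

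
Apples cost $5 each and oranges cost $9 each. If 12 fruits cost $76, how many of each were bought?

Let a = apples, o = oranges.
a + o = 12
5a + 9o = 76
Substitute o = 12 - a:
5a + 9(12 - a) = 76
(5 - 9)a = 76 - 108
-4a = -32
a = 8, o = 12 - 8 = 4

Apples: 8, Oranges: 4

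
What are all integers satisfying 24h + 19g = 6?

Step 1: Compute gcd(24, 19) = 1.
Since 1 divides 6, solutions exist.

Step 2: Find a particular solution using extended Euclidean algorithm.
We get h₀ = 24, g₀ = -30.
Check: 24*24 + 19*-30 = 6 = 6 ✓

Step 3: Write the general solution.
h = 24 + (19/1)t = 24 + 19t
g = -30 - (24/1)t = -30 - 24t
for any integer t.

h = 24 + 19t, g = -30 - 24t for integer t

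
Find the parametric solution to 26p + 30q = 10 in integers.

Step 1: Compute gcd(26, 30) = 2.
Since 2 divides 10, solutions exist.

Step 2: Find a particular solution using extended Euclidean algorithm.
We get p₀ = 35, q₀ = -30.
Check: 26*35 + 30*-30 = 10 = 10 ✓

Step 3: Write the general solution.
p = 35 + (30/2)t = 35 + 15t
q = -30 - (26/2)t = -30 - 13t
for any integer t.

p = 35 + 15t, q = -30 - 13t for integer t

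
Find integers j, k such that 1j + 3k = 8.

Step 1: Check solvability.
gcd(1, 3) = 1
Since 1 divides 8, solutions exist.

Step 2: Apply extended Euclidean algorithm to find gcd.
We find integers such that 1*x0 + 3*y0 = 1

Step 3: Scale the particular solution.
Multiply by 8/1 = 8:
j = 8, k = 0

Step 4: Verify.
1*(8) + 3*(0) = 8 = 8 ✓

j = 8, k = 0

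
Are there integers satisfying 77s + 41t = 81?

Step 1: Compute gcd(77, 41).
gcd(77, 41) = 1

Step 2: Check divisibility.
Does 1 divide 81? 81 = 1 x 81, so yes.

By the theorem on linear Diophantine equations, 77s + 41t = 81 has integer solutions if and only if gcd(77, 41) divides 81. Since 1 | 81, solutions exist.

Yes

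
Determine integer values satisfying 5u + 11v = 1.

Step 1: Check solvability.
gcd(5, 11) = 1
Since 1 divides 1, solutions exist.

Step 2: Apply extended Euclidean algorithm to find gcd.
We find integers such that 5*x0 + 11*y0 = 1

Step 3: Scale the particular solution.
Multiply by 1/1 = 1:
u = -2, v = 1

Step 4: Verify.
5*(-2) + 11*(1) = 1 = 1 ✓

u = -2, v = 1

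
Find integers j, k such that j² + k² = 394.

We need to find integers j, k > 0 such that j² + k² = 394.
Trying j = 13: k² = 394 - 13² = 394 - 169 = 225
k = 15
Check: 13² + 15² = 169 + 225 = 394 ✓

394 = 13² + 15²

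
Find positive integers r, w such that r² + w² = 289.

Search for r with 289 - r² a perfect square.
r = 8: 289 - 8² = 289 - 64 = 225 = 15² ✓
So r = 8, w = 15.

r = 8, w = 15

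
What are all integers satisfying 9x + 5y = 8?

Step 1: Compute gcd(9, 5) = 1.
Since 1 divides 8, solutions exist.

Step 2: Find a particular solution using extended Euclidean algorithm.
We get x₀ = -8, y₀ = 16.
Check: 9*-8 + 5*16 = 8 = 8 ✓

Step 3: Write the general solution.
x = -8 + (5/1)t = -8 + 5t
y = 16 - (9/1)t = 16 - 9t
for any integer t.

x = -8 + 5t, y = 16 - 9t for integer t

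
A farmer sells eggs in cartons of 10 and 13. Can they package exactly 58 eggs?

We need non-negative a, b with 10a + 13b = 58.
gcd(10, 13) = 1 divides 58, but no a in [0, 5] gives non-negative b.

No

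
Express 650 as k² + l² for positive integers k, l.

We need to find integers k, l > 0 such that k² + l² = 650.
Trying k = 5: l² = 650 - 5² = 650 - 25 = 625
l = 25
Check: 5² + 25² = 25 + 625 = 650 ✓

650 = 5² + 25²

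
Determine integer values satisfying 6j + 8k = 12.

Step 1: Check solvability.
gcd(6, 8) = 2
Since 2 divides 12, solutions exist.

Step 2: Apply extended Euclidean algorithm to find gcd.
We find integers such that 6*x0 + 8*y0 = 2

Step 3: Scale the particular solution.
Multiply by 12/2 = 6:
j = -6, k = 6

Step 4: Verify.
6*(-6) + 8*(6) = 12 = 12 ✓

j = -6, k = 6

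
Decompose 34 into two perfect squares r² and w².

We need to find integers r, w > 0 such that r² + w² = 34.
Trying r = 3: w² = 34 - 3² = 34 - 9 = 25
w = 5
Check: 3² + 5² = 9 + 25 = 34 ✓

34 = 3² + 5²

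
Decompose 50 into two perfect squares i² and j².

We need to find integers i, j > 0 such that i² + j² = 50.
Trying i = 1: j² = 50 - 1² = 50 - 1 = 49
j = 7
Check: 1² + 7² = 1 + 49 = 50 ✓

50 = 1² + 7²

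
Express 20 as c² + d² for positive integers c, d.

We need to find integers c, d > 0 such that c² + d² = 20.
Trying c = 2: d² = 20 - 2² = 20 - 4 = 16
d = 4
Check: 2² + 4² = 4 + 16 = 20 ✓

20 = 2² + 4²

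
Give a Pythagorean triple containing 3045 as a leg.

We need the other leg and hypotenuse such that 3045² + x² = c².
Take x = 2156, c = 3731: 3045² + 2156² = 9272025 + 4648336 = 13920361 = 3731² ✓
Triple: (3045, 2156, 3731)

(3045, 2156, 3731)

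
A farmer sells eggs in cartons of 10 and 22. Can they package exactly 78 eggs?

We need non-negative a, b with 10a + 22b = 78.
gcd(10, 22) = 2 divides 78, but no a in [0, 7] gives non-negative b.

No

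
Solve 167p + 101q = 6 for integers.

Step 1: Check solvability.
gcd(167, 101) = 1
Since 1 divides 6, solutions exist.

Step 2: Apply extended Euclidean algorithm to find gcd.
We find integers such that 167*x0 + 101*y0 = 1

Step 3: Scale the particular solution.
Multiply by 6/1 = 6:
p = -156, q = 258

Step 4: Verify.
167*(-156) + 101*(258) = 6 = 6 ✓

p = -156, q = 258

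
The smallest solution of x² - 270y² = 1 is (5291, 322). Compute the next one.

Solutions to x² - Dy² = 1 are generated by powers of (x₀ + y₀√D).
The next solution satisfies x₁ + y₁√270 = (x₀ + y₀√270)², giving:
x₁ = x₀² + 270y₀² = 5291² + 270·322² = 27994681 + 27994680 = 55989361
y₁ = 2x₀y₀ = 2·5291·322 = 3407404

Verify: 55989361² - 270·3407404² = 3134808545188321 - 3134808545188320 = 1 ✓

x = 55989361, y = 3407404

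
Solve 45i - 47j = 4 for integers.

Step 1: Check solvability.
gcd(45, 47) = 1
Since 1 divides 4, solutions exist.

Step 2: Apply extended Euclidean algorithm to find gcd.
We find integers such that 45*x0 + 47*y0 = 1

Step 3: Scale the particular solution.
Multiply by 4/1 = 4:
i = 92, j = 88

Step 4: Verify.
45*(92) - 47*(88) = 4 = 4 ✓

i = 92, j = 88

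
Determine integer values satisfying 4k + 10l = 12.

Step 1: Check solvability.
gcd(4, 10) = 2
Since 2 divides 12, solutions exist.

Step 2: Apply extended Euclidean algorithm to find gcd.
We find integers such that 4*x0 + 10*y0 = 2

Step 3: Scale the particular solution.
Multiply by 12/2 = 6:
k = -12, l = 6

Step 4: Verify.
4*(-12) + 10*(6) = 12 = 12 ✓

k = -12, l = 6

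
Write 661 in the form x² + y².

We need to find integers x, y > 0 such that x² + y² = 661.
Trying x = 6: y² = 661 - 6² = 661 - 36 = 625
y = 25
Check: 6² + 25² = 36 + 625 = 661 ✓

661 = 6² + 25²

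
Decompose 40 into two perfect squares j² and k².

We need to find integers j, k > 0 such that j² + k² = 40.
Trying j = 2: k² = 40 - 2² = 40 - 4 = 36
k = 6
Check: 2² + 6² = 4 + 36 = 40 ✓

40 = 2² + 6²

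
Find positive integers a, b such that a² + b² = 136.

Search for a with 136 - a² a perfect square.
a = 6: 136 - 6² = 136 - 36 = 100 = 10² ✓
So a = 6, b = 10.

a = 6, b = 10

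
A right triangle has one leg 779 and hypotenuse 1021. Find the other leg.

b² = c² - a² = 1042441 - 606841 = 435600
b = 660

660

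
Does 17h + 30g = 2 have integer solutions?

Step 1: Compute gcd(17, 30).
gcd(17, 30) = 1

Step 2: Check divisibility.
Does 1 divide 2? 2 = 1 x 2, so yes.

By the theorem on linear Diophantine equations, 17h + 30g = 2 has integer solutions if and only if gcd(17, 30) divides 2. Since 1 | 2, solutions exist.

Yes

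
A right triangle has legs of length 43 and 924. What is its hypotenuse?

c² = a² + b² = 43² + 924² = 1849 + 853776 = 855625
c = 925

925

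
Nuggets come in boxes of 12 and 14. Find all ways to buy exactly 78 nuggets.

We need non-negative integers (x, y) with 12x + 14y = 78.
For each x in 0..6, check if 78 - 12x is a non-negative multiple of 14.
x = 3: 14y = 42, y = 3 ✓

(3 boxes of 12, 3 boxes of 14)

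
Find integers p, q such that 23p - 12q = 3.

Step 1: Check solvability.
gcd(23, 12) = 1
Since 1 divides 3, solutions exist.

Step 2: Apply extended Euclidean algorithm to find gcd.
We find integers such that 23*x0 + 12*y0 = 1

Step 3: Scale the particular solution.
Multiply by 3/1 = 3:
p = -3, q = -6

Step 4: Verify.
23*(-3) - 12*(-6) = 3 = 3 ✓

p = -3, q = -6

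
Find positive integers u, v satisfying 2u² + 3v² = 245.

Try small values of u and check whether (245 - 2u²)/3 is a perfect square.
u = 1: 2·1² = 2, so 3v² = 245 - 2 = 243, giving v² = 81, v = 9.
Check: 2·1² + 3·9² = 2 + 243 = 245 ✓

u = 1, v = 9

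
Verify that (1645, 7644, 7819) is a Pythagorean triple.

Compute a² + b² = 1645² + 7644² = 2706025 + 58430736 = 61136761
Compute c² = 7819² = 61136761
Since 61136761 = 61136761, confirmed.

Yes, it is a Pythagorean triple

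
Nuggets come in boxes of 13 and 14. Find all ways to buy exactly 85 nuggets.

We need non-negative integers (x, y) with 13x + 14y = 85.
For each x in 0..6, check if 85 - 13x is a non-negative multiple of 14.
No x yields an integer y ≥ 0.

No solution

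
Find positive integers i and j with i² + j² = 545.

We need to find integers i, j > 0 such that i² + j² = 545.
Trying i = 4: j² = 545 - 4² = 545 - 16 = 529
j = 23
Check: 4² + 23² = 16 + 529 = 545 ✓

545 = 4² + 23²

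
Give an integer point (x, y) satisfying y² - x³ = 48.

Try small integer x values and check whether x³ + 48 is a perfect square.
x = 1: x³ + 48 = 1³ + 48 = 1 + 48 = 49
Is 49 a perfect square? 7² = 49 ✓
So (x, y) = (1, -7) is a solution.

x = 1, y = -7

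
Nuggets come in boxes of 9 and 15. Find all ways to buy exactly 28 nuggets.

We need non-negative integers (x, y) with 9x + 15y = 28.
For each x in 0..3, check if 28 - 9x is a non-negative multiple of 15.
No x yields an integer y ≥ 0.

No solution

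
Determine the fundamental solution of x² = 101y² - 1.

We need x² = 101y² - 1. Try successive y:
y = 1: x² = 101·1² - 1 = 100 = 10² ✓
Check: 10² - 101·1² = 100 - 101 = -1 ✓

x = 10, y = 1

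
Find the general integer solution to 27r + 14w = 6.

Step 1: Compute gcd(27, 14) = 1.
Since 1 divides 6, solutions exist.

Step 2: Find a particular solution using extended Euclidean algorithm.
We get r₀ = -6, w₀ = 12.
Check: 27*-6 + 14*12 = 6 = 6 ✓

Step 3: Write the general solution.
r = -6 + (14/1)t = -6 + 14t
w = 12 - (27/1)t = 12 - 27t
for any integer t.

r = -6 + 14t, w = 12 - 27t for integer t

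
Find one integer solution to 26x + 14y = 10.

Step 1: Check solvability.
gcd(26, 14) = 2
Since 2 divides 10, solutions exist.

Step 2: Apply extended Euclidean algorithm to find gcd.
We find integers such that 26*x0 + 14*y0 = 2

Step 3: Scale the particular solution.
Multiply by 10/2 = 5:
x = -5, y = 10

Step 4: Verify.
26*(-5) + 14*(10) = 10 = 10 ✓

x = -5, y = 10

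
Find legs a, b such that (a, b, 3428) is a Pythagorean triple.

We need a² + b² = 3428² = 11751184.
Trying: 3300² + 928² = 10890000 + 861184 = 11751184 ✓

(3300, 928, 3428)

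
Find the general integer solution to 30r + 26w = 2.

Step 1: Compute gcd(30, 26) = 2.
Since 2 divides 2, solutions exist.

Step 2: Find a particular solution using extended Euclidean algorithm.
We get r₀ = -6, w₀ = 7.
Check: 30*-6 + 26*7 = 2 = 2 ✓

Step 3: Write the general solution.
r = -6 + (26/2)t = -6 + 13t
w = 7 - (30/2)t = 7 - 15t
for any integer t.

r = -6 + 13t, w = 7 - 15t for integer t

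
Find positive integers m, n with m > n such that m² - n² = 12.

Factor: m² - n² = (m+n)(m-n) = 12.
We need two factors of 12 with the same parity.
Use m+n = 6 and m-n = 2 (product 6·2 = 12).
Adding: 2m = 8, so m = 4.
Subtracting: 2n = 4, so n = 2.
Check: 4² - 2² = 16 - 4 = 12 ✓

m = 4, n = 2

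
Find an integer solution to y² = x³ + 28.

Try small integer x values and check whether x³ + 28 is a perfect square.
x = -3: x³ + 28 = -3³ + 28 = -27 + 28 = 1
Is 1 a perfect square? 1² = 1 ✓
So (x, y) = (-3, -1) is a solution.

x = -3, y = -1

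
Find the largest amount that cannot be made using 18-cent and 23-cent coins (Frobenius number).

For two coprime denominations a and b, the Frobenius number (largest value not representable as a non-negative combination) is ab - a - b.
Here gcd(18, 23) = 1, so they are coprime.
F(18, 23) = 18·23 - 18 - 23 = 414 - 41 = 373

373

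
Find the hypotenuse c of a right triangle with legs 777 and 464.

c² = a² + b² = 777² + 464² = 603729 + 215296 = 819025
c = sqrt(819025) = 905

905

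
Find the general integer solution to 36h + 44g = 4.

Step 1: Compute gcd(36, 44) = 4.
Since 4 divides 4, solutions exist.

Step 2: Find a particular solution using extended Euclidean algorithm.
We get h₀ = 5, g₀ = -4.
Check: 36*5 + 44*-4 = 4 = 4 ✓

Step 3: Write the general solution.
h = 5 + (44/4)t = 5 + 11t
g = -4 - (36/4)t = -4 - 9t
for any integer t.

h = 5 + 11t, g = -4 - 9t for integer t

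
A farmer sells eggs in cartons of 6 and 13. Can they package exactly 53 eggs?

We need non-negative a, b with 6a + 13b = 53.
gcd(6, 13) = 1 divides 53, but no a in [0, 8] gives non-negative b.

No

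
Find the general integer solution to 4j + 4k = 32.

Step 1: Compute gcd(4, 4) = 4.
Since 4 divides 32, solutions exist.

Step 2: Find a particular solution using extended Euclidean algorithm.
We get j₀ = 0, k₀ = 8.
Check: 4*0 + 4*8 = 32 = 32 ✓

Step 3: Write the general solution.
j = 0 + (4/4)t = 0 + 1t
k = 8 - (4/4)t = 8 - 1t
for any integer t.

j = 0 + 1t, k = 8 - 1t for integer t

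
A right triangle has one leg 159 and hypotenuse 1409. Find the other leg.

b² = c² - a² = 1985281 - 25281 = 1960000
b = 1400

1400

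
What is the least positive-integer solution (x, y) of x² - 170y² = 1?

We seek the smallest positive integers (x, y) with x² - 170y² = 1, i.e., x² = 170y² + 1.
Try successive y values:
y = 1: x² = 170·1² + 1 = 171, not a perfect square
y = 2: x² = 170·2² + 1 = 681, not a perfect square
y = 3: x² = 170·3² + 1 = 1531, not a perfect square
... continuing the search (or via continued fractions) ...
y = 26: x² = 170·26² + 1 = 114921, x = 339 ✓

Verify: 339² - 170·26² = 114921 - 114920 = 1 ✓

x = 339, y = 26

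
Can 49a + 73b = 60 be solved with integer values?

Step 1: Compute gcd(49, 73).
gcd(49, 73) = 1

Step 2: Check divisibility.
Does 1 divide 60? 60 = 1 x 60, so yes.

By the theorem on linear Diophantine equations, 49a + 73b = 60 has integer solutions if and only if gcd(49, 73) divides 60. Since 1 | 60, solutions exist.

Yes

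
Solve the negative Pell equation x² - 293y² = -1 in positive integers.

We need x² = 293y² - 1. Try successive y:
y = 1: x² = 293·1² - 1 = 292, not a perfect square
y = 2: x² = 293·2² - 1 = 1171, not a perfect square
y = 3: x² = 293·3² - 1 = 2636, not a perfect square
...
y = 145: x² = 293·145² - 1 = 6160324 = 2482² ✓
Check: 2482² - 293·145² = 6160324 - 6160325 = -1 ✓

x = 2482, y = 145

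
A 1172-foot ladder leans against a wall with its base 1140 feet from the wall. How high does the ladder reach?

The ladder, wall, and ground form a right triangle with hypotenuse 1172 and one leg 1140.
By the Pythagorean theorem: h² = 1172² - 1140² = 1373584 - 1299600 = 73984
h = √73984 = 272 feet

272 feet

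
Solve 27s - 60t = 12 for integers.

Step 1: Check solvability.
gcd(27, 60) = 3
Since 3 divides 12, solutions exist.

Step 2: Apply extended Euclidean algorithm to find gcd.
We find integers such that 27*x0 + 60*y0 = 3

Step 3: Scale the particular solution.
Multiply by 12/3 = 4:
s = 36, t = 16

Step 4: Verify.
27*(36) - 60*(16) = 12 = 12 ✓

s = 36, t = 16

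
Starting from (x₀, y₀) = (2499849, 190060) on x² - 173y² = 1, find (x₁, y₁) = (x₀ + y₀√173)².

Solutions to x² - Dy² = 1 are generated by powers of (x₀ + y₀√D).
The next solution satisfies x₁ + y₁√173 = (x₀ + y₀√173)², giving:
x₁ = x₀² + 173y₀² = 2499849² + 173·190060² = 6249245022801 + 6249245022800 = 12498490045601
y₁ = 2x₀y₀ = 2·2499849·190060 = 950242601880

Verify: 12498490045601² - 173·950242601880² = 156212253419987287059451201 - 156212253419987287059451200 = 1 ✓

x = 12498490045601, y = 950242601880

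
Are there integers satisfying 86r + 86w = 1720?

Step 1: Compute gcd(86, 86).
gcd(86, 86) = 86

Step 2: Check divisibility.
Does 86 divide 1720? 1720 = 86 x 20, so yes.

By the theorem on linear Diophantine equations, 86r + 86w = 1720 has integer solutions if and only if gcd(86, 86) divides 1720. Since 86 | 1720, solutions exist.

Yes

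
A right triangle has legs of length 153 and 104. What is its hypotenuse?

c² = a² + b² = 153² + 104² = 23409 + 10816 = 34225
c = 185

185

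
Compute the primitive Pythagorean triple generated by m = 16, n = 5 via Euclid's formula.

a = m² - n² = 256 - 25 = 231
b = 2mn = 2·16·5 = 160
c = m² + n² = 256 + 25 = 281
Verify: 231² + 160² = 53361 + 25600 = 78961 = 281² ✓

(231, 160, 281)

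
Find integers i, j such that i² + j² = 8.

We need to find integers i, j > 0 such that i² + j² = 8.
Trying i = 2: j² = 8 - 2² = 8 - 4 = 4
j = 2
Check: 2² + 2² = 4 + 4 = 8 ✓

8 = 2² + 2²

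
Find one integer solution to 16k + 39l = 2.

Step 1: Check solvability.
gcd(16, 39) = 1
Since 1 divides 2, solutions exist.

Step 2: Apply extended Euclidean algorithm to find gcd.
We find integers such that 16*x0 + 39*y0 = 1

Step 3: Scale the particular solution.
Multiply by 2/1 = 2:
k = -34, l = 14

Step 4: Verify.
16*(-34) + 39*(14) = 2 = 2 ✓

k = -34, l = 14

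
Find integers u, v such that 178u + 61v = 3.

Step 1: Check solvability.
gcd(178, 61) = 1
Since 1 divides 3, solutions exist.

Step 2: Apply extended Euclidean algorithm to find gcd.
We find integers such that 178*x0 + 61*y0 = 1

Step 3: Scale the particular solution.
Multiply by 3/1 = 3:
u = 36, v = -105

Step 4: Verify.
178*(36) + 61*(-105) = 3 = 3 ✓

u = 36, v = -105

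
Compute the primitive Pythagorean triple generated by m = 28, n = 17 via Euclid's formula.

a = m² - n² = 784 - 289 = 495
b = 2mn = 2·28·17 = 952
c = m² + n² = 784 + 289 = 1073
Verify: 495² + 952² = 245025 + 906304 = 1151329 = 1073² ✓

(495, 952, 1073)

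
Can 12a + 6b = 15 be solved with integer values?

Step 1: Compute gcd(12, 6).
gcd(12, 6) = 6

Step 2: Check divisibility.
Does 6 divide 15? 15 = 6 x 2 + 3, so no.

By the theorem on linear Diophantine equations, 12a + 6b = 15 has integer solutions if and only if gcd(12, 6) divides 15. Since 6 does not divide 15, no solutions exist.

No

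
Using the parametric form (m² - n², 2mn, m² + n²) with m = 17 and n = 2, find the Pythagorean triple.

a = m² - n² = 17² - 2² = 289 - 4 = 285
b = 2mn = 2·17·2 = 68
c = m² + n² = 289 + 4 = 293
Verify: 285² + 68² = 81225 + 4624 = 85849 = 293² ✓

(285, 68, 293)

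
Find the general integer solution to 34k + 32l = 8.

Step 1: Compute gcd(34, 32) = 2.
Since 2 divides 8, solutions exist.

Step 2: Find a particular solution using extended Euclidean algorithm.
We get k₀ = 4, l₀ = -4.
Check: 34*4 + 32*-4 = 8 = 8 ✓

Step 3: Write the general solution.
k = 4 + (32/2)t = 4 + 16t
l = -4 - (34/2)t = -4 - 17t
for any integer t.

k = 4 + 16t, l = -4 - 17t for integer t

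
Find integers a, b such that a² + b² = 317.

We need to find integers a, b > 0 such that a² + b² = 317.
Trying a = 11: b² = 317 - 11² = 317 - 121 = 196
b = 14
Check: 11² + 14² = 121 + 196 = 317 ✓

317 = 11² + 14²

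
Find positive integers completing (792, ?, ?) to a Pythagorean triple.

We need the other leg and hypotenuse such that 792² + x² = c².
Take x = 69, c = 795: 792² + 69² = 627264 + 4761 = 632025 = 795² ✓
Triple: (69, 792, 795)

(69, 792, 795)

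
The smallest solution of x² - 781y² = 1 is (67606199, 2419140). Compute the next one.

Solutions to x² - Dy² = 1 are generated by powers of (x₀ + y₀√D).
The next solution satisfies x₁ + y₁√781 = (x₀ + y₀√781)², giving:
x₁ = x₀² + 781y₀² = 67606199² + 781·2419140² = 4570598143227601 + 4570598143227600 = 9141196286455201
y₁ = 2x₀y₀ = 2·67606199·2419140 = 327097720497720

Verify: 9141196286455201² - 781·327097720497720² = 83561469547502357177374179950401 - 83561469547502357177374179950400 = 1 ✓

x = 9141196286455201, y = 327097720497720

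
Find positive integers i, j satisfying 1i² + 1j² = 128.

Try small values of i and check whether (128 - 1i²)/1 is a perfect square.
i = 8: 1·8² = 64, so 1j² = 128 - 64 = 64, giving j² = 64, j = 8.
Check: 1·8² + 1·8² = 64 + 64 = 128 ✓

i = 8, j = 8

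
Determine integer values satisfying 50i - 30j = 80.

Step 1: Check solvability.
gcd(50, 30) = 10
Since 10 divides 80, solutions exist.

Step 2: Apply extended Euclidean algorithm to find gcd.
We find integers such that 50*x0 + 30*y0 = 10

Step 3: Scale the particular solution.
Multiply by 80/10 = 8:
i = -8, j = -16

Step 4: Verify.
50*(-8) - 30*(-16) = 80 = 80 ✓

i = -8, j = -16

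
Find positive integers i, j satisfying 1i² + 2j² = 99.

Try small values of i and check whether (99 - 1i²)/2 is a perfect square.
i = 1: 1·1² = 1, so 2j² = 99 - 1 = 98, giving j² = 49, j = 7.
Check: 1·1² + 2·7² = 1 + 98 = 99 ✓

i = 1, j = 7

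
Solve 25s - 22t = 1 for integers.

Step 1: Check solvability.
gcd(25, 22) = 1
Since 1 divides 1, solutions exist.

Step 2: Apply extended Euclidean algorithm to find gcd.
We find integers such that 25*x0 + 22*y0 = 1

Step 3: Scale the particular solution.
Multiply by 1/1 = 1:
s = -7, t = -8

Step 4: Verify.
25*(-7) - 22*(-8) = 1 = 1 ✓

s = -7, t = -8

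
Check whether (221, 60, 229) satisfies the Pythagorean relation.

Compute a² + b²:
221² + 60² = 48841 + 3600 = 52441
Compute c²:
229² = 52441
Since 52441 = 52441, it is a Pythagorean triple.

Yes, it is a Pythagorean triple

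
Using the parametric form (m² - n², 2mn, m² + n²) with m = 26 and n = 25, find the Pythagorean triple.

a = m² - n² = 26² - 25² = 676 - 625 = 51
b = 2mn = 2·26·25 = 1300
c = m² + n² = 676 + 625 = 1301
Verify: 51² + 1300² = 2601 + 1690000 = 1692601 = 1301² ✓

(51, 1300, 1301)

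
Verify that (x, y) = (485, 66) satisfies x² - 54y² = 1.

Compute x² = 485² = 235225
Compute 54y² = 54·66² = 54·4356 = 235224
x² - 54y² = 235225 - 235224 = 1
Since this equals 1, (485, 66) is a solution.

Yes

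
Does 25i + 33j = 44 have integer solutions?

Step 1: Compute gcd(25, 33).
gcd(25, 33) = 1

Step 2: Check divisibility.
Does 1 divide 44? 44 = 1 x 44, so yes.

By the theorem on linear Diophantine equations, 25i + 33j = 44 has integer solutions if and only if gcd(25, 33) divides 44. Since 1 | 44, solutions exist.

Yes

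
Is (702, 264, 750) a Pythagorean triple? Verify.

Compute a² + b² = 702² + 264² = 492804 + 69696 = 562500
Compute c² = 750² = 562500
Since 562500 = 562500, confirmed.

Yes, it is a Pythagorean triple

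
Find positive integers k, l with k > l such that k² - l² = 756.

Factor: k² - l² = (k+l)(k-l) = 756.
We need two factors of 756 with the same parity.
Use k+l = 378 and k-l = 2 (product 378·2 = 756).
Adding: 2k = 380, so k = 190.
Subtracting: 2l = 376, so l = 188.
Check: 190² - 188² = 36100 - 35344 = 756 ✓

k = 190, l = 188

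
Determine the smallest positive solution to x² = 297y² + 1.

We seek the smallest positive integers (x, y) with x² - 297y² = 1, i.e., x² = 297y² + 1.
Try successive y values:
y = 1: x² = 297·1² + 1 = 298, not a perfect square
y = 2: x² = 297·2² + 1 = 1189, not a perfect square
y = 3: x² = 297·3² + 1 = 2674, not a perfect square
... continuing the search (or via continued fractions) ...
y = 2820: x² = 297·2820² + 1 = 2361862801, x = 48599 ✓

Verify: 48599² - 297·2820² = 2361862801 - 2361862800 = 1 ✓

x = 48599, y = 2820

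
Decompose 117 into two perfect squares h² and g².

We need to find integers h, g > 0 such that h² + g² = 117.
Trying h = 6: g² = 117 - 6² = 117 - 36 = 81
g = 9
Check: 6² + 9² = 36 + 81 = 117 ✓

117 = 6² + 9²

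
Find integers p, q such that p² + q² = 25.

We need to find integers p, q > 0 such that p² + q² = 25.
Trying p = 3: q² = 25 - 3² = 25 - 9 = 16
q = 4
Check: 3² + 4² = 9 + 16 = 25 ✓

25 = 3² + 4²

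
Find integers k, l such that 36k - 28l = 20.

Step 1: Check solvability.
gcd(36, 28) = 4
Since 4 divides 20, solutions exist.

Step 2: Apply extended Euclidean algorithm to find gcd.
We find integers such that 36*x0 + 28*y0 = 4

Step 3: Scale the particular solution.
Multiply by 20/4 = 5:
k = -15, l = -20

Step 4: Verify.
36*(-15) - 28*(-20) = 20 = 20 ✓

k = -15, l = -20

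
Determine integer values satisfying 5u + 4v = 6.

Step 1: Check solvability.
gcd(5, 4) = 1
Since 1 divides 6, solutions exist.

Step 2: Apply extended Euclidean algorithm to find gcd.
We find integers such that 5*x0 + 4*y0 = 1

Step 3: Scale the particular solution.
Multiply by 6/1 = 6:
u = 6, v = -6

Step 4: Verify.
5*(6) + 4*(-6) = 6 = 6 ✓

u = 6, v = -6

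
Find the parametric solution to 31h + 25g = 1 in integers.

Step 1: Compute gcd(31, 25) = 1.
Since 1 divides 1, solutions exist.

Step 2: Find a particular solution using extended Euclidean algorithm.
We get h₀ = -4, g₀ = 5.
Check: 31*-4 + 25*5 = 1 = 1 ✓

Step 3: Write the general solution.
h = -4 + (25/1)t = -4 + 25t
g = 5 - (31/1)t = 5 - 31t
for any integer t.

h = -4 + 25t, g = 5 - 31t for integer t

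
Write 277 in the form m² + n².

We need to find integers m, n > 0 such that m² + n² = 277.
Trying m = 9: n² = 277 - 9² = 277 - 81 = 196
n = 14
Check: 9² + 14² = 81 + 196 = 277 ✓

277 = 9² + 14²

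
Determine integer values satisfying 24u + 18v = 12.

Step 1: Check solvability.
gcd(24, 18) = 6
Since 6 divides 12, solutions exist.

Step 2: Apply extended Euclidean algorithm to find gcd.
We find integers such that 24*x0 + 18*y0 = 6

Step 3: Scale the particular solution.
Multiply by 12/6 = 2:
u = 2, v = -2

Step 4: Verify.
24*(2) + 18*(-2) = 12 = 12 ✓

u = 2, v = -2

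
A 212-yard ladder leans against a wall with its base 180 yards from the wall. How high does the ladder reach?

The ladder, wall, and ground form a right triangle with hypotenuse 212 and one leg 180.
By the Pythagorean theorem: h² = 212² - 180² = 44944 - 32400 = 12544
h = √12544 = 112 yards

112 yards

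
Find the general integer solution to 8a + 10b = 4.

Step 1: Compute gcd(8, 10) = 2.
Since 2 divides 4, solutions exist.

Step 2: Find a particular solution using extended Euclidean algorithm.
We get a₀ = -2, b₀ = 2.
Check: 8*-2 + 10*2 = 4 = 4 ✓

Step 3: Write the general solution.
a = -2 + (10/2)t = -2 + 5t
b = 2 - (8/2)t = 2 - 4t
for any integer t.

a = -2 + 5t, b = 2 - 4t for integer t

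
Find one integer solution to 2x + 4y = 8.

Step 1: Check solvability.
gcd(2, 4) = 2
Since 2 divides 8, solutions exist.

Step 2: Apply extended Euclidean algorithm to find gcd.
We find integers such that 2*x0 + 4*y0 = 2

Step 3: Scale the particular solution.
Multiply by 8/2 = 4:
x = 4, y = 0

Step 4: Verify.
2*(4) + 4*(0) = 8 = 8 ✓

x = 4, y = 0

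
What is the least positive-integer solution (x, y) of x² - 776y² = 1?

We seek the smallest positive integers (x, y) with x² - 776y² = 1, i.e., x² = 776y² + 1.
Try successive y values:
y = 1: x² = 776·1² + 1 = 777, not a perfect square
y = 2: x² = 776·2² + 1 = 3105, not a perfect square
y = 3: x² = 776·3² + 1 = 6985, not a perfect square
... continuing the search (or via continued fractions) ...
y = 7: x² = 776·7² + 1 = 38025, x = 195 ✓

Verify: 195² - 776·7² = 38025 - 38024 = 1 ✓

x = 195, y = 7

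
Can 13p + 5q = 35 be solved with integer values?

Step 1: Compute gcd(13, 5).
gcd(13, 5) = 1

Step 2: Check divisibility.
Does 1 divide 35? 35 = 1 x 35, so yes.

By the theorem on linear Diophantine equations, 13p + 5q = 35 has integer solutions if and only if gcd(13, 5) divides 35. Since 1 | 35, solutions exist.

Yes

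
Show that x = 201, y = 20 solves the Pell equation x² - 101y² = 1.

Compute x² = 201² = 40401
Compute 101y² = 101·20² = 101·400 = 40400
x² - 101y² = 40401 - 40400 = 1
Since this equals 1, (201, 20) is a solution.

Yes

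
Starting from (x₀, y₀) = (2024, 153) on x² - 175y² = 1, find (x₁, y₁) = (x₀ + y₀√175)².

Solutions to x² - Dy² = 1 are generated by powers of (x₀ + y₀√D).
The next solution satisfies x₁ + y₁√175 = (x₀ + y₀√175)², giving:
x₁ = x₀² + 175y₀² = 2024² + 175·153² = 4096576 + 4096575 = 8193151
y₁ = 2x₀y₀ = 2·2024·153 = 619344

Verify: 8193151² - 175·619344² = 67127723308801 - 67127723308800 = 1 ✓

x = 8193151, y = 619344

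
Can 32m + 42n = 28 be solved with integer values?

Step 1: Compute gcd(32, 42).
gcd(32, 42) = 2

Step 2: Check divisibility.
Does 2 divide 28? 28 = 2 x 14, so yes.

By the theorem on linear Diophantine equations, 32m + 42n = 28 has integer solutions if and only if gcd(32, 42) divides 28. Since 2 | 28, solutions exist.

Yes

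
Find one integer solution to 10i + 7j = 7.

Step 1: Check solvability.
gcd(10, 7) = 1
Since 1 divides 7, solutions exist.

Step 2: Apply extended Euclidean algorithm to find gcd.
We find integers such that 10*x0 + 7*y0 = 1

Step 3: Scale the particular solution.
Multiply by 7/1 = 7:
i = -14, j = 21

Step 4: Verify.
10*(-14) + 7*(21) = 7 = 7 ✓

i = -14, j = 21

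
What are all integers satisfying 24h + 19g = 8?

Step 1: Compute gcd(24, 19) = 1.
Since 1 divides 8, solutions exist.

Step 2: Find a particular solution using extended Euclidean algorithm.
We get h₀ = 32, g₀ = -40.
Check: 24*32 + 19*-40 = 8 = 8 ✓

Step 3: Write the general solution.
h = 32 + (19/1)t = 32 + 19t
g = -40 - (24/1)t = -40 - 24t
for any integer t.

h = 32 + 19t, g = -40 - 24t for integer t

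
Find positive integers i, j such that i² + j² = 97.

Search for i with 97 - i² a perfect square.
i = 4: 97 - 4² = 97 - 16 = 81 = 9² ✓
So i = 4, j = 9.

i = 4, j = 9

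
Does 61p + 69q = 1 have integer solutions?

Step 1: Compute gcd(61, 69).
gcd(61, 69) = 1

Step 2: Check divisibility.
Does 1 divide 1? 1 = 1 x 1, so yes.

By the theorem on linear Diophantine equations, 61p + 69q = 1 has integer solutions if and only if gcd(61, 69) divides 1. Since 1 | 1, solutions exist.

Yes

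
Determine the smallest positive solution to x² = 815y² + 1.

We seek the smallest positive integers (x, y) with x² - 815y² = 1, i.e., x² = 815y² + 1.
Try successive y values:
y = 1: x² = 815·1² + 1 = 816, not a perfect square
y = 2: x² = 815·2² + 1 = 3261, not a perfect square
y = 3: x² = 815·3² + 1 = 7336, not a perfect square
... continuing the search (or via continued fractions) ...
y = 5487: x² = 815·5487² + 1 = 24537342736, x = 156644 ✓

Verify: 156644² - 815·5487² = 24537342736 - 24537342735 = 1 ✓

x = 156644, y = 5487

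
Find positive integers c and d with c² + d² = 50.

We need to find integers c, d > 0 such that c² + d² = 50.
Trying c = 1: d² = 50 - 1² = 50 - 1 = 49
d = 7
Check: 1² + 7² = 1 + 49 = 50 ✓

50 = 1² + 7²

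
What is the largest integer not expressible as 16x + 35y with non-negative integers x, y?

For two coprime denominations a and b, the Frobenius number (largest value not representable as a non-negative combination) is ab - a - b.
Here gcd(16, 35) = 1, so they are coprime.
F(16, 35) = 16·35 - 16 - 35 = 560 - 51 = 509

509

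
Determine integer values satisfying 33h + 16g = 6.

Step 1: Check solvability.
gcd(33, 16) = 1
Since 1 divides 6, solutions exist.

Step 2: Apply extended Euclidean algorithm to find gcd.
We find integers such that 33*x0 + 16*y0 = 1

Step 3: Scale the particular solution.
Multiply by 6/1 = 6:
h = 6, g = -12

Step 4: Verify.
33*(6) + 16*(-12) = 6 = 6 ✓

h = 6, g = -12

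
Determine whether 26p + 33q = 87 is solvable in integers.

Step 1: Compute gcd(26, 33).
gcd(26, 33) = 1

Step 2: Check divisibility.
Does 1 divide 87? 87 = 1 x 87, so yes.

By the theorem on linear Diophantine equations, 26p + 33q = 87 has integer solutions if and only if gcd(26, 33) divides 87. Since 1 | 87, solutions exist.

Yes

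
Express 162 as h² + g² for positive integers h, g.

We need to find integers h, g > 0 such that h² + g² = 162.
Trying h = 9: g² = 162 - 9² = 162 - 81 = 81
g = 9
Check: 9² + 9² = 81 + 81 = 162 ✓

162 = 9² + 9²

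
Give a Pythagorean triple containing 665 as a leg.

We need the other leg and hypotenuse such that 665² + x² = c².
Take x = 432, c = 793: 665² + 432² = 442225 + 186624 = 628849 = 793² ✓
Triple: (665, 432, 793)

(665, 432, 793)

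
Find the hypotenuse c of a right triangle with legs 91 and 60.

c² = a² + b² = 91² + 60² = 8281 + 3600 = 11881
c = 109

109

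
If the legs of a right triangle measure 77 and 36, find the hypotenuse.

c² = a² + b² = 77² + 36² = 5929 + 1296 = 7225
c = 85

85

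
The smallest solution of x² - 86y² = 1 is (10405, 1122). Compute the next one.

Solutions to x² - Dy² = 1 are generated by powers of (x₀ + y₀√D).
The next solution satisfies x₁ + y₁√86 = (x₀ + y₀√86)², giving:
x₁ = x₀² + 86y₀² = 10405² + 86·1122² = 108264025 + 108264024 = 216528049
y₁ = 2x₀y₀ = 2·10405·1122 = 23348820

Verify: 216528049² - 86·23348820² = 46884396003746401 - 46884396003746400 = 1 ✓

x = 216528049, y = 23348820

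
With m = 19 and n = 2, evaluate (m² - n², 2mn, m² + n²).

a = m² - n² = 361 - 4 = 357
b = 2mn = 2·19·2 = 76
c = m² + n² = 361 + 4 = 365
Verify: 357² + 76² = 127449 + 5776 = 133225 = 365² ✓

(357, 76, 365)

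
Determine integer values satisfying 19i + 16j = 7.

Step 1: Check solvability.
gcd(19, 16) = 1
Since 1 divides 7, solutions exist.

Step 2: Apply extended Euclidean algorithm to find gcd.
We find integers such that 19*x0 + 16*y0 = 1

Step 3: Scale the particular solution.
Multiply by 7/1 = 7:
i = -35, j = 42

Step 4: Verify.
19*(-35) + 16*(42) = 7 = 7 ✓

i = -35, j = 42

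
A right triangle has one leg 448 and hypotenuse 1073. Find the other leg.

a² = c² - b² = 1151329 - 200704 = 950625
a = 975

975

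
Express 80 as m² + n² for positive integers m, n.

We need to find integers m, n > 0 such that m² + n² = 80.
Trying m = 4: n² = 80 - 4² = 80 - 16 = 64
n = 8
Check: 4² + 8² = 16 + 64 = 80 ✓

80 = 4² + 8²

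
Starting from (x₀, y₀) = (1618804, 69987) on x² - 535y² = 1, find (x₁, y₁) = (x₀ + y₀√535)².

Solutions to x² - Dy² = 1 are generated by powers of (x₀ + y₀√D).
The next solution satisfies x₁ + y₁√535 = (x₀ + y₀√535)², giving:
x₁ = x₀² + 535y₀² = 1618804² + 535·69987² = 2620526390416 + 2620526390415 = 5241052780831
y₁ = 2x₀y₀ = 2·1618804·69987 = 226590471096

Verify: 5241052780831² - 535·226590471096² = 27468634251456358121050561 - 27468634251456358121050560 = 1 ✓

x = 5241052780831, y = 226590471096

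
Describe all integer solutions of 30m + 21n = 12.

Step 1: Compute gcd(30, 21) = 3.
Since 3 divides 12, solutions exist.

Step 2: Find a particular solution using extended Euclidean algorithm.
We get m₀ = -8, n₀ = 12.
Check: 30*-8 + 21*12 = 12 = 12 ✓

Step 3: Write the general solution.
m = -8 + (21/3)t = -8 + 7t
n = 12 - (30/3)t = 12 - 10t
for any integer t.

m = -8 + 7t, n = 12 - 10t for integer t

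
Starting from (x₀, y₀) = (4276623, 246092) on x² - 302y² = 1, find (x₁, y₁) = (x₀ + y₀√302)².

Solutions to x² - Dy² = 1 are generated by powers of (x₀ + y₀√D).
The next solution satisfies x₁ + y₁√302 = (x₀ + y₀√302)², giving:
x₁ = x₀² + 302y₀² = 4276623² + 302·246092² = 18289504284129 + 18289504284128 = 36579008568257
y₁ = 2x₀y₀ = 2·4276623·246092 = 2104885414632

Verify: 36579008568257² - 302·2104885414632² = 1338023867836619021028018049 - 1338023867836619021028018048 = 1 ✓

x = 36579008568257, y = 2104885414632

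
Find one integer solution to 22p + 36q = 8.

Step 1: Check solvability.
gcd(22, 36) = 2
Since 2 divides 8, solutions exist.

Step 2: Apply extended Euclidean algorithm to find gcd.
We find integers such that 22*x0 + 36*y0 = 2

Step 3: Scale the particular solution.
Multiply by 8/2 = 4:
p = 20, q = -12

Step 4: Verify.
22*(20) + 36*(-12) = 8 = 8 ✓

p = 20, q = -12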